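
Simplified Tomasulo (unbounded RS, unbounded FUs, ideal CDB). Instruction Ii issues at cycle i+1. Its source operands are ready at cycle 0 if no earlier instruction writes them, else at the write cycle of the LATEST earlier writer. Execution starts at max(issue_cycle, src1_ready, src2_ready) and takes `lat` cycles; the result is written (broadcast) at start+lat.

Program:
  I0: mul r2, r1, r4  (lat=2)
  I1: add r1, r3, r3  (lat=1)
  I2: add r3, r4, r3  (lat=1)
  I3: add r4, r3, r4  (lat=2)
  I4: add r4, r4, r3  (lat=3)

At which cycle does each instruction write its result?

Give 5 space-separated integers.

I0 mul r2: issue@1 deps=(None,None) exec_start@1 write@3
I1 add r1: issue@2 deps=(None,None) exec_start@2 write@3
I2 add r3: issue@3 deps=(None,None) exec_start@3 write@4
I3 add r4: issue@4 deps=(2,None) exec_start@4 write@6
I4 add r4: issue@5 deps=(3,2) exec_start@6 write@9

Answer: 3 3 4 6 9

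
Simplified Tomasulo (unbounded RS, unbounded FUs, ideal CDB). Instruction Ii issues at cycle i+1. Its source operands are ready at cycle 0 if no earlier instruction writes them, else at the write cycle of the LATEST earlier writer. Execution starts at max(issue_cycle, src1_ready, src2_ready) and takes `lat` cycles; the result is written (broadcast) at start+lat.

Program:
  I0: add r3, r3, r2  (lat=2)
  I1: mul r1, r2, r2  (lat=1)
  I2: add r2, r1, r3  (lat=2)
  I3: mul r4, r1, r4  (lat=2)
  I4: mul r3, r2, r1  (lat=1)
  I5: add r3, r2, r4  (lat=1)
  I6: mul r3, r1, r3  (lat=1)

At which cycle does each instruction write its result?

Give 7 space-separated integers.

I0 add r3: issue@1 deps=(None,None) exec_start@1 write@3
I1 mul r1: issue@2 deps=(None,None) exec_start@2 write@3
I2 add r2: issue@3 deps=(1,0) exec_start@3 write@5
I3 mul r4: issue@4 deps=(1,None) exec_start@4 write@6
I4 mul r3: issue@5 deps=(2,1) exec_start@5 write@6
I5 add r3: issue@6 deps=(2,3) exec_start@6 write@7
I6 mul r3: issue@7 deps=(1,5) exec_start@7 write@8

Answer: 3 3 5 6 6 7 8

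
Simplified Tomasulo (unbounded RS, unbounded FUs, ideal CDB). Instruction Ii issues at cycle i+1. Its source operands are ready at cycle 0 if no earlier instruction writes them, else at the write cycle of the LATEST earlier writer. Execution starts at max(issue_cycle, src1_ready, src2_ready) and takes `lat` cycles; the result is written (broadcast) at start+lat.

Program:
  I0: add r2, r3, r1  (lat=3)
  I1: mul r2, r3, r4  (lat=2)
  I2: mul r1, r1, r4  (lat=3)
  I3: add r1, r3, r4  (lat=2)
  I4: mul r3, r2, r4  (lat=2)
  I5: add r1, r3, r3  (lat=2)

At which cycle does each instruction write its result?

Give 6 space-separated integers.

I0 add r2: issue@1 deps=(None,None) exec_start@1 write@4
I1 mul r2: issue@2 deps=(None,None) exec_start@2 write@4
I2 mul r1: issue@3 deps=(None,None) exec_start@3 write@6
I3 add r1: issue@4 deps=(None,None) exec_start@4 write@6
I4 mul r3: issue@5 deps=(1,None) exec_start@5 write@7
I5 add r1: issue@6 deps=(4,4) exec_start@7 write@9

Answer: 4 4 6 6 7 9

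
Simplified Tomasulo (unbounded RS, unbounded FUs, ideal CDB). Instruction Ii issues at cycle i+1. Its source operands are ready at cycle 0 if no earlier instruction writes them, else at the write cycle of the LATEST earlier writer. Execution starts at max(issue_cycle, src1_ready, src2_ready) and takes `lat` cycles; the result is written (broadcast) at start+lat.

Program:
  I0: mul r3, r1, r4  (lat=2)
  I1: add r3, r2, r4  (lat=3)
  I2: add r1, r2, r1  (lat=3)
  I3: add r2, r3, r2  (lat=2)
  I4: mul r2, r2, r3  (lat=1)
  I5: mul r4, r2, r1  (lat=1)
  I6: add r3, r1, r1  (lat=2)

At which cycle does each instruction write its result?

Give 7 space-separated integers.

Answer: 3 5 6 7 8 9 9

Derivation:
I0 mul r3: issue@1 deps=(None,None) exec_start@1 write@3
I1 add r3: issue@2 deps=(None,None) exec_start@2 write@5
I2 add r1: issue@3 deps=(None,None) exec_start@3 write@6
I3 add r2: issue@4 deps=(1,None) exec_start@5 write@7
I4 mul r2: issue@5 deps=(3,1) exec_start@7 write@8
I5 mul r4: issue@6 deps=(4,2) exec_start@8 write@9
I6 add r3: issue@7 deps=(2,2) exec_start@7 write@9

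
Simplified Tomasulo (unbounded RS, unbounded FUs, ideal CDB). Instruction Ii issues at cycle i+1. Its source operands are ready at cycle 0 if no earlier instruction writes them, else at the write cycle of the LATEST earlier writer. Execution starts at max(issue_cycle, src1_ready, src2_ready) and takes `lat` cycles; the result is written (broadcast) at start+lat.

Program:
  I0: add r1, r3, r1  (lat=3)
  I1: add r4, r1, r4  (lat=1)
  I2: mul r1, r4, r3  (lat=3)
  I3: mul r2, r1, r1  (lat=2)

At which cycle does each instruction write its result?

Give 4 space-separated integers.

Answer: 4 5 8 10

Derivation:
I0 add r1: issue@1 deps=(None,None) exec_start@1 write@4
I1 add r4: issue@2 deps=(0,None) exec_start@4 write@5
I2 mul r1: issue@3 deps=(1,None) exec_start@5 write@8
I3 mul r2: issue@4 deps=(2,2) exec_start@8 write@10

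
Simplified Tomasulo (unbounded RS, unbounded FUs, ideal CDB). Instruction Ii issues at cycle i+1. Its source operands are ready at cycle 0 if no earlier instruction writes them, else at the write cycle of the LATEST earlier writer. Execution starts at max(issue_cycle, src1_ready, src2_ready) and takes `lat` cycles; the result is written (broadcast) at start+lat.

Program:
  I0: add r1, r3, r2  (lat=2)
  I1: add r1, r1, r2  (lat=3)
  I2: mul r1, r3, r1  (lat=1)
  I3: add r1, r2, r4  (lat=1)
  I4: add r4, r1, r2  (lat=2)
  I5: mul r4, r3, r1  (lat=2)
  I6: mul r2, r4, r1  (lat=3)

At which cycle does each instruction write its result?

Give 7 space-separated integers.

Answer: 3 6 7 5 7 8 11

Derivation:
I0 add r1: issue@1 deps=(None,None) exec_start@1 write@3
I1 add r1: issue@2 deps=(0,None) exec_start@3 write@6
I2 mul r1: issue@3 deps=(None,1) exec_start@6 write@7
I3 add r1: issue@4 deps=(None,None) exec_start@4 write@5
I4 add r4: issue@5 deps=(3,None) exec_start@5 write@7
I5 mul r4: issue@6 deps=(None,3) exec_start@6 write@8
I6 mul r2: issue@7 deps=(5,3) exec_start@8 write@11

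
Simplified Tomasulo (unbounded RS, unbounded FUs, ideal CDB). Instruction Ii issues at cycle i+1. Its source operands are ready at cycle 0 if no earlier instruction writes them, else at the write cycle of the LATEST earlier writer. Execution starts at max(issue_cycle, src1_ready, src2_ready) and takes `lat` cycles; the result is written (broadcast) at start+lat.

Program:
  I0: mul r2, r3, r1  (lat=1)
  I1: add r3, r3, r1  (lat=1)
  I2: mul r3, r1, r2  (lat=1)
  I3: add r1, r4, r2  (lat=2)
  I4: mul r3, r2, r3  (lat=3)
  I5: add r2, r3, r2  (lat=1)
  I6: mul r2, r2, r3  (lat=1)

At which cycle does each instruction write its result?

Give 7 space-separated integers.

I0 mul r2: issue@1 deps=(None,None) exec_start@1 write@2
I1 add r3: issue@2 deps=(None,None) exec_start@2 write@3
I2 mul r3: issue@3 deps=(None,0) exec_start@3 write@4
I3 add r1: issue@4 deps=(None,0) exec_start@4 write@6
I4 mul r3: issue@5 deps=(0,2) exec_start@5 write@8
I5 add r2: issue@6 deps=(4,0) exec_start@8 write@9
I6 mul r2: issue@7 deps=(5,4) exec_start@9 write@10

Answer: 2 3 4 6 8 9 10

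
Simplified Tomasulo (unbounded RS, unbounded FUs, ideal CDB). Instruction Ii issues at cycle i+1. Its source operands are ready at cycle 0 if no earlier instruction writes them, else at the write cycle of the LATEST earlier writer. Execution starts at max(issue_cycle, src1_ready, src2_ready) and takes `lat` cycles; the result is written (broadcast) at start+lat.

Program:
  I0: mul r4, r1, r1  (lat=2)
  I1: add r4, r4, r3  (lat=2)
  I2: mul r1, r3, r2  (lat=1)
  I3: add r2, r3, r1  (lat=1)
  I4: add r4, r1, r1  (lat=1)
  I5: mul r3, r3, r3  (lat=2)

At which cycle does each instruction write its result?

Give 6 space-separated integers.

Answer: 3 5 4 5 6 8

Derivation:
I0 mul r4: issue@1 deps=(None,None) exec_start@1 write@3
I1 add r4: issue@2 deps=(0,None) exec_start@3 write@5
I2 mul r1: issue@3 deps=(None,None) exec_start@3 write@4
I3 add r2: issue@4 deps=(None,2) exec_start@4 write@5
I4 add r4: issue@5 deps=(2,2) exec_start@5 write@6
I5 mul r3: issue@6 deps=(None,None) exec_start@6 write@8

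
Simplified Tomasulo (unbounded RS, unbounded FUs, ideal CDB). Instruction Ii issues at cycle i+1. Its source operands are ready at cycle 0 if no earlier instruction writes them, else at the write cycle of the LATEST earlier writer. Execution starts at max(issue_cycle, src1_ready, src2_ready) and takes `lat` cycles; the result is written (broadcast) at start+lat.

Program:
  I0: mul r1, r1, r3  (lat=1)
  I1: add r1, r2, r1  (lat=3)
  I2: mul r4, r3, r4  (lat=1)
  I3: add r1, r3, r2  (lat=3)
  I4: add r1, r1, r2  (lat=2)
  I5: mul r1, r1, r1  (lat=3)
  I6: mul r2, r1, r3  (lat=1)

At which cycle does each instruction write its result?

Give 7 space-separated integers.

Answer: 2 5 4 7 9 12 13

Derivation:
I0 mul r1: issue@1 deps=(None,None) exec_start@1 write@2
I1 add r1: issue@2 deps=(None,0) exec_start@2 write@5
I2 mul r4: issue@3 deps=(None,None) exec_start@3 write@4
I3 add r1: issue@4 deps=(None,None) exec_start@4 write@7
I4 add r1: issue@5 deps=(3,None) exec_start@7 write@9
I5 mul r1: issue@6 deps=(4,4) exec_start@9 write@12
I6 mul r2: issue@7 deps=(5,None) exec_start@12 write@13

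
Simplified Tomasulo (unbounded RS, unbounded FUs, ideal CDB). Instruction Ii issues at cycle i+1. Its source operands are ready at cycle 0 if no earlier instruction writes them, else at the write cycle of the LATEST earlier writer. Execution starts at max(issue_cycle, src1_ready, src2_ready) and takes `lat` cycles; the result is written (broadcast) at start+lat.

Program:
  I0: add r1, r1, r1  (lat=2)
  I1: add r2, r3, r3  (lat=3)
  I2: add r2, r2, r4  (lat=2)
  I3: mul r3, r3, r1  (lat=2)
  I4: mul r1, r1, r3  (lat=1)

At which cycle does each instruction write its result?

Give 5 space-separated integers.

I0 add r1: issue@1 deps=(None,None) exec_start@1 write@3
I1 add r2: issue@2 deps=(None,None) exec_start@2 write@5
I2 add r2: issue@3 deps=(1,None) exec_start@5 write@7
I3 mul r3: issue@4 deps=(None,0) exec_start@4 write@6
I4 mul r1: issue@5 deps=(0,3) exec_start@6 write@7

Answer: 3 5 7 6 7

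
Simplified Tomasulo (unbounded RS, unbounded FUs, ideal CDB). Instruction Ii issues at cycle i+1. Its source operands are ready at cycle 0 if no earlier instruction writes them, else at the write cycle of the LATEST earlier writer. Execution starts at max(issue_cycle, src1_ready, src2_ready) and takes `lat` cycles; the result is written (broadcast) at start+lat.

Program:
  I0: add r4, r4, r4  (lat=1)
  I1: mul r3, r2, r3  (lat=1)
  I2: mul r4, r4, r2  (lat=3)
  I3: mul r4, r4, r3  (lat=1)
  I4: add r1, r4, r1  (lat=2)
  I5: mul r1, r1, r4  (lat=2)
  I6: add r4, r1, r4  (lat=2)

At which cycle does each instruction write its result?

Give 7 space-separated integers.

I0 add r4: issue@1 deps=(None,None) exec_start@1 write@2
I1 mul r3: issue@2 deps=(None,None) exec_start@2 write@3
I2 mul r4: issue@3 deps=(0,None) exec_start@3 write@6
I3 mul r4: issue@4 deps=(2,1) exec_start@6 write@7
I4 add r1: issue@5 deps=(3,None) exec_start@7 write@9
I5 mul r1: issue@6 deps=(4,3) exec_start@9 write@11
I6 add r4: issue@7 deps=(5,3) exec_start@11 write@13

Answer: 2 3 6 7 9 11 13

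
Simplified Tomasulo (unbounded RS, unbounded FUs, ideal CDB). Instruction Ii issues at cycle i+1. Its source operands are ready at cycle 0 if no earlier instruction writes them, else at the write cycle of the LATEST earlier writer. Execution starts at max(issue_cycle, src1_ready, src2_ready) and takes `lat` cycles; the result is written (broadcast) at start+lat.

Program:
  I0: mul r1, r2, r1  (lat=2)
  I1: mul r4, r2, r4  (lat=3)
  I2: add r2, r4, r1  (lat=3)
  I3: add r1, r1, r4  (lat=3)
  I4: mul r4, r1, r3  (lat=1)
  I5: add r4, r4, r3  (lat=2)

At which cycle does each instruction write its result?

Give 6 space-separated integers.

I0 mul r1: issue@1 deps=(None,None) exec_start@1 write@3
I1 mul r4: issue@2 deps=(None,None) exec_start@2 write@5
I2 add r2: issue@3 deps=(1,0) exec_start@5 write@8
I3 add r1: issue@4 deps=(0,1) exec_start@5 write@8
I4 mul r4: issue@5 deps=(3,None) exec_start@8 write@9
I5 add r4: issue@6 deps=(4,None) exec_start@9 write@11

Answer: 3 5 8 8 9 11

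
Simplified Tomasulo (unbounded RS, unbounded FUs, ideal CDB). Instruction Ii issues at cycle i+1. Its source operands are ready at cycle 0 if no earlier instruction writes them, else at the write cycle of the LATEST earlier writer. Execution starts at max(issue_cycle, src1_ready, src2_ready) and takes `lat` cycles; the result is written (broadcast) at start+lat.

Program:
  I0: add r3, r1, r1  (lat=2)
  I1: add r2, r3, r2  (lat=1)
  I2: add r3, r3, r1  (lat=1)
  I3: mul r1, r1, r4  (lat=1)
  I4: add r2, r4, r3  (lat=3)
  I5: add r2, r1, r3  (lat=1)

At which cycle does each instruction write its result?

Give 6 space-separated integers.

I0 add r3: issue@1 deps=(None,None) exec_start@1 write@3
I1 add r2: issue@2 deps=(0,None) exec_start@3 write@4
I2 add r3: issue@3 deps=(0,None) exec_start@3 write@4
I3 mul r1: issue@4 deps=(None,None) exec_start@4 write@5
I4 add r2: issue@5 deps=(None,2) exec_start@5 write@8
I5 add r2: issue@6 deps=(3,2) exec_start@6 write@7

Answer: 3 4 4 5 8 7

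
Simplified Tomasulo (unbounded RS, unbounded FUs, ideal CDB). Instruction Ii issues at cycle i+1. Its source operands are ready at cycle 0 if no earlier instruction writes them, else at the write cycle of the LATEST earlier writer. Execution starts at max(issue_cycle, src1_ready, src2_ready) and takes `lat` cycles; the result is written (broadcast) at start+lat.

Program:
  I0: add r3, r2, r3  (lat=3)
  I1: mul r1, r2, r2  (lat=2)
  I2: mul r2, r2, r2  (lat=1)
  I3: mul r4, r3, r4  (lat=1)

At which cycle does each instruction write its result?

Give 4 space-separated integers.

Answer: 4 4 4 5

Derivation:
I0 add r3: issue@1 deps=(None,None) exec_start@1 write@4
I1 mul r1: issue@2 deps=(None,None) exec_start@2 write@4
I2 mul r2: issue@3 deps=(None,None) exec_start@3 write@4
I3 mul r4: issue@4 deps=(0,None) exec_start@4 write@5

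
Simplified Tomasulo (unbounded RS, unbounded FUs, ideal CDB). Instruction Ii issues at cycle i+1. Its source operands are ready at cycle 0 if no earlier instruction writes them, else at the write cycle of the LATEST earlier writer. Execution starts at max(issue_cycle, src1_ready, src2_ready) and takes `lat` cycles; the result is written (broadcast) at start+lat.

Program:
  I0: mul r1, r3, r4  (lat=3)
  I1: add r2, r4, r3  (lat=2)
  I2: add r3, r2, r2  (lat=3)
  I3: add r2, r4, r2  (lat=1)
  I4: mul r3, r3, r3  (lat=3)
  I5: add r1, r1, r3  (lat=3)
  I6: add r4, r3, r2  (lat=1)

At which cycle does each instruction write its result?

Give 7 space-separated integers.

Answer: 4 4 7 5 10 13 11

Derivation:
I0 mul r1: issue@1 deps=(None,None) exec_start@1 write@4
I1 add r2: issue@2 deps=(None,None) exec_start@2 write@4
I2 add r3: issue@3 deps=(1,1) exec_start@4 write@7
I3 add r2: issue@4 deps=(None,1) exec_start@4 write@5
I4 mul r3: issue@5 deps=(2,2) exec_start@7 write@10
I5 add r1: issue@6 deps=(0,4) exec_start@10 write@13
I6 add r4: issue@7 deps=(4,3) exec_start@10 write@11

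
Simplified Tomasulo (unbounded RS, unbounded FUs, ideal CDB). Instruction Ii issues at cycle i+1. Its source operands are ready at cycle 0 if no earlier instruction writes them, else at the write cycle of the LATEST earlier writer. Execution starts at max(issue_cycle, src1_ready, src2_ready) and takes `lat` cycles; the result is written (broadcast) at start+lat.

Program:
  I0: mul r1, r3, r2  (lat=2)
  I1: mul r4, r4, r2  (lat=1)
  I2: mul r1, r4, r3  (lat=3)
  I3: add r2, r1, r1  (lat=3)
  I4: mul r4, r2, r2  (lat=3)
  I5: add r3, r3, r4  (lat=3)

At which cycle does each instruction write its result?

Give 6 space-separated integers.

Answer: 3 3 6 9 12 15

Derivation:
I0 mul r1: issue@1 deps=(None,None) exec_start@1 write@3
I1 mul r4: issue@2 deps=(None,None) exec_start@2 write@3
I2 mul r1: issue@3 deps=(1,None) exec_start@3 write@6
I3 add r2: issue@4 deps=(2,2) exec_start@6 write@9
I4 mul r4: issue@5 deps=(3,3) exec_start@9 write@12
I5 add r3: issue@6 deps=(None,4) exec_start@12 write@15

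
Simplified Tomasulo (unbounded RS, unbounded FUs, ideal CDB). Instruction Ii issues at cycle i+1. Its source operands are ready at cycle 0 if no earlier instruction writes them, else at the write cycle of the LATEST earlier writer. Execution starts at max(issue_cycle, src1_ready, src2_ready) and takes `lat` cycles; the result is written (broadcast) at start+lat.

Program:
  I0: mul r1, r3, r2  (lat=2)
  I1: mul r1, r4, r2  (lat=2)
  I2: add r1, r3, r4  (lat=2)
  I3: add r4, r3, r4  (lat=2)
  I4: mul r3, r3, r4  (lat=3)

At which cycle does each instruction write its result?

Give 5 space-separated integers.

Answer: 3 4 5 6 9

Derivation:
I0 mul r1: issue@1 deps=(None,None) exec_start@1 write@3
I1 mul r1: issue@2 deps=(None,None) exec_start@2 write@4
I2 add r1: issue@3 deps=(None,None) exec_start@3 write@5
I3 add r4: issue@4 deps=(None,None) exec_start@4 write@6
I4 mul r3: issue@5 deps=(None,3) exec_start@6 write@9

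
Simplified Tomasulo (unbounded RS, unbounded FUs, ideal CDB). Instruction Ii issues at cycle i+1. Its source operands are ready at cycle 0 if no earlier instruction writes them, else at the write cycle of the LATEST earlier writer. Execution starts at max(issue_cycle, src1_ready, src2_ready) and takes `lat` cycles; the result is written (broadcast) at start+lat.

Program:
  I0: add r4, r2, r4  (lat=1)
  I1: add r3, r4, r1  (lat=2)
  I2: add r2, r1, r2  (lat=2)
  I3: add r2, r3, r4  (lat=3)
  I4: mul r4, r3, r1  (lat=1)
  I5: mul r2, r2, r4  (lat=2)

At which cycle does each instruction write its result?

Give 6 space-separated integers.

I0 add r4: issue@1 deps=(None,None) exec_start@1 write@2
I1 add r3: issue@2 deps=(0,None) exec_start@2 write@4
I2 add r2: issue@3 deps=(None,None) exec_start@3 write@5
I3 add r2: issue@4 deps=(1,0) exec_start@4 write@7
I4 mul r4: issue@5 deps=(1,None) exec_start@5 write@6
I5 mul r2: issue@6 deps=(3,4) exec_start@7 write@9

Answer: 2 4 5 7 6 9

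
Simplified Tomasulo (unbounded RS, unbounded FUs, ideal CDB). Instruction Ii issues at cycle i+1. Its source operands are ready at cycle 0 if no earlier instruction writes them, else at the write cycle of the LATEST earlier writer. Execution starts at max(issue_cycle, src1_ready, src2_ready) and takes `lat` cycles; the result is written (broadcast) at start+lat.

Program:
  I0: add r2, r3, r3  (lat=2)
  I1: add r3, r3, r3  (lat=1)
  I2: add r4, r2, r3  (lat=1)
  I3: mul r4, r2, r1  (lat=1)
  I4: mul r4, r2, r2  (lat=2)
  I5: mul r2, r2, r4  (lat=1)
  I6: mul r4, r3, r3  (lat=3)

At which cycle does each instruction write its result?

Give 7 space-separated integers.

I0 add r2: issue@1 deps=(None,None) exec_start@1 write@3
I1 add r3: issue@2 deps=(None,None) exec_start@2 write@3
I2 add r4: issue@3 deps=(0,1) exec_start@3 write@4
I3 mul r4: issue@4 deps=(0,None) exec_start@4 write@5
I4 mul r4: issue@5 deps=(0,0) exec_start@5 write@7
I5 mul r2: issue@6 deps=(0,4) exec_start@7 write@8
I6 mul r4: issue@7 deps=(1,1) exec_start@7 write@10

Answer: 3 3 4 5 7 8 10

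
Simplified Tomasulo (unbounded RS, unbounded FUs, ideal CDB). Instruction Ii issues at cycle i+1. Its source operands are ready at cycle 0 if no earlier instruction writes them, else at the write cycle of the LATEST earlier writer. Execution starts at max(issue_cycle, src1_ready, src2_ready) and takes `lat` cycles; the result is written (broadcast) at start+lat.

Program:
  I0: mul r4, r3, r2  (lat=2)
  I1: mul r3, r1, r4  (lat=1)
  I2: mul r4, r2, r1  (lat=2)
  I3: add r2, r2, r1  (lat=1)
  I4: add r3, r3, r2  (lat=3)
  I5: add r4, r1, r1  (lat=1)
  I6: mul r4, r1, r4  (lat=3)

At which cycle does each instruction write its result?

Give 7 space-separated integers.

I0 mul r4: issue@1 deps=(None,None) exec_start@1 write@3
I1 mul r3: issue@2 deps=(None,0) exec_start@3 write@4
I2 mul r4: issue@3 deps=(None,None) exec_start@3 write@5
I3 add r2: issue@4 deps=(None,None) exec_start@4 write@5
I4 add r3: issue@5 deps=(1,3) exec_start@5 write@8
I5 add r4: issue@6 deps=(None,None) exec_start@6 write@7
I6 mul r4: issue@7 deps=(None,5) exec_start@7 write@10

Answer: 3 4 5 5 8 7 10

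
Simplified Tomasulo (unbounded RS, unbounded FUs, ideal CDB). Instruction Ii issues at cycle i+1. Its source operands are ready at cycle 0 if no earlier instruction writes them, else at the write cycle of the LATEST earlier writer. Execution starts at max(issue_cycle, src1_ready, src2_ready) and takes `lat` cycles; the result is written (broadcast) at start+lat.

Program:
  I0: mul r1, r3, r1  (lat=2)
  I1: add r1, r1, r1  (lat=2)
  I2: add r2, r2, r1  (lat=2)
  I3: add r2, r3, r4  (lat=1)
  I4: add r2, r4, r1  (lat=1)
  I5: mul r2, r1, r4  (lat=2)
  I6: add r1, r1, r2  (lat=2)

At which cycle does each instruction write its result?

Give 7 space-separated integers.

I0 mul r1: issue@1 deps=(None,None) exec_start@1 write@3
I1 add r1: issue@2 deps=(0,0) exec_start@3 write@5
I2 add r2: issue@3 deps=(None,1) exec_start@5 write@7
I3 add r2: issue@4 deps=(None,None) exec_start@4 write@5
I4 add r2: issue@5 deps=(None,1) exec_start@5 write@6
I5 mul r2: issue@6 deps=(1,None) exec_start@6 write@8
I6 add r1: issue@7 deps=(1,5) exec_start@8 write@10

Answer: 3 5 7 5 6 8 10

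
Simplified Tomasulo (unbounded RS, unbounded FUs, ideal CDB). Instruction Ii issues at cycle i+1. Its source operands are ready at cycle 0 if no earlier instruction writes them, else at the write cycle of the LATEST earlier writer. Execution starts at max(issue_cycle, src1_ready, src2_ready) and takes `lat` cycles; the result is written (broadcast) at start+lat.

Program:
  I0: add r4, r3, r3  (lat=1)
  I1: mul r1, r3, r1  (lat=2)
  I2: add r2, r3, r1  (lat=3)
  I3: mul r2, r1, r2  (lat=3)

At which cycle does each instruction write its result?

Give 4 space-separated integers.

I0 add r4: issue@1 deps=(None,None) exec_start@1 write@2
I1 mul r1: issue@2 deps=(None,None) exec_start@2 write@4
I2 add r2: issue@3 deps=(None,1) exec_start@4 write@7
I3 mul r2: issue@4 deps=(1,2) exec_start@7 write@10

Answer: 2 4 7 10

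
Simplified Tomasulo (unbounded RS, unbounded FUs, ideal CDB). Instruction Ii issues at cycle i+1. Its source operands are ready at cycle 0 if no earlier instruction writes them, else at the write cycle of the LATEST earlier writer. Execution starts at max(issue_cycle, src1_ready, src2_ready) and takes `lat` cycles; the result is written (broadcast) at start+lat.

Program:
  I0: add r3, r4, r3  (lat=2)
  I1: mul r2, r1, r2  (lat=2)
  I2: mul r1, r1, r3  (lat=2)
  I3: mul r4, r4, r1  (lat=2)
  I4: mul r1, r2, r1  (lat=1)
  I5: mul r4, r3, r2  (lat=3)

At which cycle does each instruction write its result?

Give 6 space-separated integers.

Answer: 3 4 5 7 6 9

Derivation:
I0 add r3: issue@1 deps=(None,None) exec_start@1 write@3
I1 mul r2: issue@2 deps=(None,None) exec_start@2 write@4
I2 mul r1: issue@3 deps=(None,0) exec_start@3 write@5
I3 mul r4: issue@4 deps=(None,2) exec_start@5 write@7
I4 mul r1: issue@5 deps=(1,2) exec_start@5 write@6
I5 mul r4: issue@6 deps=(0,1) exec_start@6 write@9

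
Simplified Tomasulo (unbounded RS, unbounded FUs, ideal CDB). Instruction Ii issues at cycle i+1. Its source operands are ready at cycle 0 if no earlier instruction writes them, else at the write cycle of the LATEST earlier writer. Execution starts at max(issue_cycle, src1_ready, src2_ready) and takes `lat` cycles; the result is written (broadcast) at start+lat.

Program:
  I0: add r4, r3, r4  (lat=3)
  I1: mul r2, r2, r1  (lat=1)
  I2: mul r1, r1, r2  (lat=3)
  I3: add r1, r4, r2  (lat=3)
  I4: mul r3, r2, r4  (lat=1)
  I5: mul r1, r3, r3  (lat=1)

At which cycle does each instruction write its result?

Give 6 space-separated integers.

I0 add r4: issue@1 deps=(None,None) exec_start@1 write@4
I1 mul r2: issue@2 deps=(None,None) exec_start@2 write@3
I2 mul r1: issue@3 deps=(None,1) exec_start@3 write@6
I3 add r1: issue@4 deps=(0,1) exec_start@4 write@7
I4 mul r3: issue@5 deps=(1,0) exec_start@5 write@6
I5 mul r1: issue@6 deps=(4,4) exec_start@6 write@7

Answer: 4 3 6 7 6 7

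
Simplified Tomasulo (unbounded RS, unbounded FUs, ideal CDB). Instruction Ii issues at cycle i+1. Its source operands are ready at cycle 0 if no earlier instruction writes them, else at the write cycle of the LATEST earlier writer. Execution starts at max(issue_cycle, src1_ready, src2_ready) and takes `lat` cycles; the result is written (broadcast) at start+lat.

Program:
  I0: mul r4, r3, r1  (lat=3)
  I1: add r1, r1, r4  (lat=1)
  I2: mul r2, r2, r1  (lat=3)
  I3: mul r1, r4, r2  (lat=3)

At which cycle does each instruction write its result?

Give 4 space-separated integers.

Answer: 4 5 8 11

Derivation:
I0 mul r4: issue@1 deps=(None,None) exec_start@1 write@4
I1 add r1: issue@2 deps=(None,0) exec_start@4 write@5
I2 mul r2: issue@3 deps=(None,1) exec_start@5 write@8
I3 mul r1: issue@4 deps=(0,2) exec_start@8 write@11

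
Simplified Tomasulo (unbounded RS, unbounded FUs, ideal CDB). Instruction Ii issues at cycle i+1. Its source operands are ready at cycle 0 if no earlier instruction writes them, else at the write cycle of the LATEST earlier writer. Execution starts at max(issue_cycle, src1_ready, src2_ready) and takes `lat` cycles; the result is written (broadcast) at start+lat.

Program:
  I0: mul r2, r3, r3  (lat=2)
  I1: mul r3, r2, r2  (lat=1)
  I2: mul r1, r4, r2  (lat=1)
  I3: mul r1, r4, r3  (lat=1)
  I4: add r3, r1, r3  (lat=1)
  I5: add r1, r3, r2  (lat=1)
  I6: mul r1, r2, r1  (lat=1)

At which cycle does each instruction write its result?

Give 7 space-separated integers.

Answer: 3 4 4 5 6 7 8

Derivation:
I0 mul r2: issue@1 deps=(None,None) exec_start@1 write@3
I1 mul r3: issue@2 deps=(0,0) exec_start@3 write@4
I2 mul r1: issue@3 deps=(None,0) exec_start@3 write@4
I3 mul r1: issue@4 deps=(None,1) exec_start@4 write@5
I4 add r3: issue@5 deps=(3,1) exec_start@5 write@6
I5 add r1: issue@6 deps=(4,0) exec_start@6 write@7
I6 mul r1: issue@7 deps=(0,5) exec_start@7 write@8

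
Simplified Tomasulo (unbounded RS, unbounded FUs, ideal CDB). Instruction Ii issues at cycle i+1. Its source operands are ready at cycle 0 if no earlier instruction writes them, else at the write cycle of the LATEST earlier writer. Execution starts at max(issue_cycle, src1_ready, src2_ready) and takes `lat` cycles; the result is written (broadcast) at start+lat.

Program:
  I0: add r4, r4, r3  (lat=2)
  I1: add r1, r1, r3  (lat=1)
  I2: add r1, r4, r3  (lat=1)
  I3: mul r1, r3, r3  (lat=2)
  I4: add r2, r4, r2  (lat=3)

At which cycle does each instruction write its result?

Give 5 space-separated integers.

I0 add r4: issue@1 deps=(None,None) exec_start@1 write@3
I1 add r1: issue@2 deps=(None,None) exec_start@2 write@3
I2 add r1: issue@3 deps=(0,None) exec_start@3 write@4
I3 mul r1: issue@4 deps=(None,None) exec_start@4 write@6
I4 add r2: issue@5 deps=(0,None) exec_start@5 write@8

Answer: 3 3 4 6 8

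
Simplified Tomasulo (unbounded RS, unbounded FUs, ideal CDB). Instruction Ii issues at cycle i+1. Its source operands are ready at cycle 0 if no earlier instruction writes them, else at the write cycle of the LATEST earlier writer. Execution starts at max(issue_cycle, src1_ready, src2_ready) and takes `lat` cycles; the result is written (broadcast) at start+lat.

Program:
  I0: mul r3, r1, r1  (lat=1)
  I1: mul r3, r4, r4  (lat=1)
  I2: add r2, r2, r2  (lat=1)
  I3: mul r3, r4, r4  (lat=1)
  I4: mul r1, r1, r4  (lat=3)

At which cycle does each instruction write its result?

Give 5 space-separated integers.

Answer: 2 3 4 5 8

Derivation:
I0 mul r3: issue@1 deps=(None,None) exec_start@1 write@2
I1 mul r3: issue@2 deps=(None,None) exec_start@2 write@3
I2 add r2: issue@3 deps=(None,None) exec_start@3 write@4
I3 mul r3: issue@4 deps=(None,None) exec_start@4 write@5
I4 mul r1: issue@5 deps=(None,None) exec_start@5 write@8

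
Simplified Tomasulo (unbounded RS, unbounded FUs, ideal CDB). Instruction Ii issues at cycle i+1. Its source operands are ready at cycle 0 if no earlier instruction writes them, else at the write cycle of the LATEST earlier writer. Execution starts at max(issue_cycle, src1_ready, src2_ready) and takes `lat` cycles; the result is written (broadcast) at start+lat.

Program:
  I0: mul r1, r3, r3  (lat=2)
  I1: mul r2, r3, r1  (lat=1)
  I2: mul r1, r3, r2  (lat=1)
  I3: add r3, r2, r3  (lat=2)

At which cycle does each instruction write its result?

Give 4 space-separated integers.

Answer: 3 4 5 6

Derivation:
I0 mul r1: issue@1 deps=(None,None) exec_start@1 write@3
I1 mul r2: issue@2 deps=(None,0) exec_start@3 write@4
I2 mul r1: issue@3 deps=(None,1) exec_start@4 write@5
I3 add r3: issue@4 deps=(1,None) exec_start@4 write@6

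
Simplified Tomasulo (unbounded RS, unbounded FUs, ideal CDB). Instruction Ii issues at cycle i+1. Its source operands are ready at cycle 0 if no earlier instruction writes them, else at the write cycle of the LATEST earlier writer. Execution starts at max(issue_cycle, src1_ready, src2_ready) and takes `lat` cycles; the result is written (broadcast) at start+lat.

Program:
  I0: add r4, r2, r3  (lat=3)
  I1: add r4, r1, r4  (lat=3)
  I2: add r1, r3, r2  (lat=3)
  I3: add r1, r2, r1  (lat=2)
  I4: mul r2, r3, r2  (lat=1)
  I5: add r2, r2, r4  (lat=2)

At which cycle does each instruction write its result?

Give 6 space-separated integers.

I0 add r4: issue@1 deps=(None,None) exec_start@1 write@4
I1 add r4: issue@2 deps=(None,0) exec_start@4 write@7
I2 add r1: issue@3 deps=(None,None) exec_start@3 write@6
I3 add r1: issue@4 deps=(None,2) exec_start@6 write@8
I4 mul r2: issue@5 deps=(None,None) exec_start@5 write@6
I5 add r2: issue@6 deps=(4,1) exec_start@7 write@9

Answer: 4 7 6 8 6 9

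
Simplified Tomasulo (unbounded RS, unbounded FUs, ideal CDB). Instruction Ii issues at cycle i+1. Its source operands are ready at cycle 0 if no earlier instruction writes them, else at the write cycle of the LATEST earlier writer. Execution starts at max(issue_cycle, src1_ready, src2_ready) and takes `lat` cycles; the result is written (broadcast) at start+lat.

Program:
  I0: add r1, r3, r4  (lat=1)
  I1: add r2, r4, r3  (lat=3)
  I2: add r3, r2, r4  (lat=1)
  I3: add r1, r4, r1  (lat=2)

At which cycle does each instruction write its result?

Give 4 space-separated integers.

I0 add r1: issue@1 deps=(None,None) exec_start@1 write@2
I1 add r2: issue@2 deps=(None,None) exec_start@2 write@5
I2 add r3: issue@3 deps=(1,None) exec_start@5 write@6
I3 add r1: issue@4 deps=(None,0) exec_start@4 write@6

Answer: 2 5 6 6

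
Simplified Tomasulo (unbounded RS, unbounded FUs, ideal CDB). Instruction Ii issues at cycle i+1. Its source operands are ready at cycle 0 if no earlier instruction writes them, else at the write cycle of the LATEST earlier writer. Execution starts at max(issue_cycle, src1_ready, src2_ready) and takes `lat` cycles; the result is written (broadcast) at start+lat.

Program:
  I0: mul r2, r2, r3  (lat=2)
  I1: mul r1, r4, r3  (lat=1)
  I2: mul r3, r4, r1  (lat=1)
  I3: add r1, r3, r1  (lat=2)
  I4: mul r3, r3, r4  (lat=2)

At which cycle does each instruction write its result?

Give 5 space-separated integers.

I0 mul r2: issue@1 deps=(None,None) exec_start@1 write@3
I1 mul r1: issue@2 deps=(None,None) exec_start@2 write@3
I2 mul r3: issue@3 deps=(None,1) exec_start@3 write@4
I3 add r1: issue@4 deps=(2,1) exec_start@4 write@6
I4 mul r3: issue@5 deps=(2,None) exec_start@5 write@7

Answer: 3 3 4 6 7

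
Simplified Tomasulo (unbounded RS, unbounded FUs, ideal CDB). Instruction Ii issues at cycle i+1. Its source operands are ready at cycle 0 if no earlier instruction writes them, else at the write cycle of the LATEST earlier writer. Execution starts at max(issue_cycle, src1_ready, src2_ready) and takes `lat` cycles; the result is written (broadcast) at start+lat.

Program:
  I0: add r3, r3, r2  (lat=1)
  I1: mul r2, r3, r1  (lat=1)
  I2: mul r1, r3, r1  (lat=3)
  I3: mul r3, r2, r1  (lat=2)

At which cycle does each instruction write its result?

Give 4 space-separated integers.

I0 add r3: issue@1 deps=(None,None) exec_start@1 write@2
I1 mul r2: issue@2 deps=(0,None) exec_start@2 write@3
I2 mul r1: issue@3 deps=(0,None) exec_start@3 write@6
I3 mul r3: issue@4 deps=(1,2) exec_start@6 write@8

Answer: 2 3 6 8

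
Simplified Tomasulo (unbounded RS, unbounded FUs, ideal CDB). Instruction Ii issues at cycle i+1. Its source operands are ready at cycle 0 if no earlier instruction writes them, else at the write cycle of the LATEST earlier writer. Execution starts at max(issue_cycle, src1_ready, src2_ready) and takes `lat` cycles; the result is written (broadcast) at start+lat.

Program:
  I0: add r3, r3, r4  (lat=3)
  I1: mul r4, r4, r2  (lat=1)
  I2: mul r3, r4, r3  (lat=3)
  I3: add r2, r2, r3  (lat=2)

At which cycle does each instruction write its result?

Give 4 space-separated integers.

Answer: 4 3 7 9

Derivation:
I0 add r3: issue@1 deps=(None,None) exec_start@1 write@4
I1 mul r4: issue@2 deps=(None,None) exec_start@2 write@3
I2 mul r3: issue@3 deps=(1,0) exec_start@4 write@7
I3 add r2: issue@4 deps=(None,2) exec_start@7 write@9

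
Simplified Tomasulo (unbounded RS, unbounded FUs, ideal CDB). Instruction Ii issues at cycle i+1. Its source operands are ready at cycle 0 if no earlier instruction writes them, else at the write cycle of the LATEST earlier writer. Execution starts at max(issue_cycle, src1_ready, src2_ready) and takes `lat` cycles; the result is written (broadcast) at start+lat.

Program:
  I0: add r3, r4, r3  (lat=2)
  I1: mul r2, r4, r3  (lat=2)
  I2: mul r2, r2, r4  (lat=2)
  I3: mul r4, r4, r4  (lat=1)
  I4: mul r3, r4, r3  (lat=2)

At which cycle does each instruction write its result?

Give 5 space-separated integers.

I0 add r3: issue@1 deps=(None,None) exec_start@1 write@3
I1 mul r2: issue@2 deps=(None,0) exec_start@3 write@5
I2 mul r2: issue@3 deps=(1,None) exec_start@5 write@7
I3 mul r4: issue@4 deps=(None,None) exec_start@4 write@5
I4 mul r3: issue@5 deps=(3,0) exec_start@5 write@7

Answer: 3 5 7 5 7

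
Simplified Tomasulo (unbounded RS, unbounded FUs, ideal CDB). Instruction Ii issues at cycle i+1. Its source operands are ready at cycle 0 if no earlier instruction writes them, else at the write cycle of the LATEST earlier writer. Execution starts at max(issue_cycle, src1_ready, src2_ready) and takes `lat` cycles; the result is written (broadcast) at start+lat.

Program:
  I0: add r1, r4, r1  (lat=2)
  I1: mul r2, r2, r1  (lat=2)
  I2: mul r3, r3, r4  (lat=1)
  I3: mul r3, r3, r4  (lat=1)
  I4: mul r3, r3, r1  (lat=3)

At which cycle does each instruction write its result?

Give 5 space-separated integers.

Answer: 3 5 4 5 8

Derivation:
I0 add r1: issue@1 deps=(None,None) exec_start@1 write@3
I1 mul r2: issue@2 deps=(None,0) exec_start@3 write@5
I2 mul r3: issue@3 deps=(None,None) exec_start@3 write@4
I3 mul r3: issue@4 deps=(2,None) exec_start@4 write@5
I4 mul r3: issue@5 deps=(3,0) exec_start@5 write@8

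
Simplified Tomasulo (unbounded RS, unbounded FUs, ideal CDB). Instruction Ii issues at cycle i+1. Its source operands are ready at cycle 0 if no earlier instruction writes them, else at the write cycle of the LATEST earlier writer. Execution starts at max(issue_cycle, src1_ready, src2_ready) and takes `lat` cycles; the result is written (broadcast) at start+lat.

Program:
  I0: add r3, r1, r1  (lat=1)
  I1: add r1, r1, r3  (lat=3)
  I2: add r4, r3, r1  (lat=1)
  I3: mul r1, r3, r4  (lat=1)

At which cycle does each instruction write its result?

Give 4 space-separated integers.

Answer: 2 5 6 7

Derivation:
I0 add r3: issue@1 deps=(None,None) exec_start@1 write@2
I1 add r1: issue@2 deps=(None,0) exec_start@2 write@5
I2 add r4: issue@3 deps=(0,1) exec_start@5 write@6
I3 mul r1: issue@4 deps=(0,2) exec_start@6 write@7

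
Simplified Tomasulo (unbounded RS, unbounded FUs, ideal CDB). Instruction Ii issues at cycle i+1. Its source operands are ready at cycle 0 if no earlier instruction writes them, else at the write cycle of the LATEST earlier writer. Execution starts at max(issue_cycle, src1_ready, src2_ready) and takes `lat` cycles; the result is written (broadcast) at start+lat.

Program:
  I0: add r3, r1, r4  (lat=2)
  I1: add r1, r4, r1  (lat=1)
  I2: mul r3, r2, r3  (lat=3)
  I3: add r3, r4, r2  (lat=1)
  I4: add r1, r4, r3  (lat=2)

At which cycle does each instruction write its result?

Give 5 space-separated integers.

Answer: 3 3 6 5 7

Derivation:
I0 add r3: issue@1 deps=(None,None) exec_start@1 write@3
I1 add r1: issue@2 deps=(None,None) exec_start@2 write@3
I2 mul r3: issue@3 deps=(None,0) exec_start@3 write@6
I3 add r3: issue@4 deps=(None,None) exec_start@4 write@5
I4 add r1: issue@5 deps=(None,3) exec_start@5 write@7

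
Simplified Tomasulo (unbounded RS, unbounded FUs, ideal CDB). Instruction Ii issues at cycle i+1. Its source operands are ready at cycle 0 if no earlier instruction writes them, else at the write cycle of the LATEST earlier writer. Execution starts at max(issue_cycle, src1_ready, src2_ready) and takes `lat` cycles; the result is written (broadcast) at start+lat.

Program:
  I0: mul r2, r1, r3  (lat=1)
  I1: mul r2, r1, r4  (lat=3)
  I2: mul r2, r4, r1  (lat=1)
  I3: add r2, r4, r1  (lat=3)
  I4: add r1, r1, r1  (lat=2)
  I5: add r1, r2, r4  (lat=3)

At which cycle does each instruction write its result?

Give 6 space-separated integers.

Answer: 2 5 4 7 7 10

Derivation:
I0 mul r2: issue@1 deps=(None,None) exec_start@1 write@2
I1 mul r2: issue@2 deps=(None,None) exec_start@2 write@5
I2 mul r2: issue@3 deps=(None,None) exec_start@3 write@4
I3 add r2: issue@4 deps=(None,None) exec_start@4 write@7
I4 add r1: issue@5 deps=(None,None) exec_start@5 write@7
I5 add r1: issue@6 deps=(3,None) exec_start@7 write@10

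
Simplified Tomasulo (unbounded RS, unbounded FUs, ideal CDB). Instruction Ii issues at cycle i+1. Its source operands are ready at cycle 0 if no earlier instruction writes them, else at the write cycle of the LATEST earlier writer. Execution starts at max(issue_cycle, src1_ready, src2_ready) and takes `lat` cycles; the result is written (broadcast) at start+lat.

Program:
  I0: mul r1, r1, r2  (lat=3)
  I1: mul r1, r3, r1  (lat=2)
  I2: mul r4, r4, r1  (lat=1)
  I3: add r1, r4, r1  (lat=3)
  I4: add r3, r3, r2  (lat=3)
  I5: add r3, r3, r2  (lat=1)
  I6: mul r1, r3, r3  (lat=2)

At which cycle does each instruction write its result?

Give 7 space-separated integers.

I0 mul r1: issue@1 deps=(None,None) exec_start@1 write@4
I1 mul r1: issue@2 deps=(None,0) exec_start@4 write@6
I2 mul r4: issue@3 deps=(None,1) exec_start@6 write@7
I3 add r1: issue@4 deps=(2,1) exec_start@7 write@10
I4 add r3: issue@5 deps=(None,None) exec_start@5 write@8
I5 add r3: issue@6 deps=(4,None) exec_start@8 write@9
I6 mul r1: issue@7 deps=(5,5) exec_start@9 write@11

Answer: 4 6 7 10 8 9 11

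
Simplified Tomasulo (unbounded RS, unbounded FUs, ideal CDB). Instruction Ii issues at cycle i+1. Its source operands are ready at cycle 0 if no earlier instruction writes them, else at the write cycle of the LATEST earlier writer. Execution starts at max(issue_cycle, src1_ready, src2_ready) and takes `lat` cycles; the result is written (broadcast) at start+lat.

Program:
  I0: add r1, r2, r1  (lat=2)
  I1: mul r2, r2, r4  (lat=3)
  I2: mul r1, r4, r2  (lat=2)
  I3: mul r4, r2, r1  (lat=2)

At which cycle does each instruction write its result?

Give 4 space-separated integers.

I0 add r1: issue@1 deps=(None,None) exec_start@1 write@3
I1 mul r2: issue@2 deps=(None,None) exec_start@2 write@5
I2 mul r1: issue@3 deps=(None,1) exec_start@5 write@7
I3 mul r4: issue@4 deps=(1,2) exec_start@7 write@9

Answer: 3 5 7 9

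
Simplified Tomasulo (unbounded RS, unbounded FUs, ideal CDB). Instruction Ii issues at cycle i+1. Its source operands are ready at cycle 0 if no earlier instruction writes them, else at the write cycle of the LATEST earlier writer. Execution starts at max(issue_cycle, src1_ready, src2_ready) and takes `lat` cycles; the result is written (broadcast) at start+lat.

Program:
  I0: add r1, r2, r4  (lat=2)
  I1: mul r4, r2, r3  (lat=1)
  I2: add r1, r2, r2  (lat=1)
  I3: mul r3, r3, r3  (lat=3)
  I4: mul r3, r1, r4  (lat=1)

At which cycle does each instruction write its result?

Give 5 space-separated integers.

Answer: 3 3 4 7 6

Derivation:
I0 add r1: issue@1 deps=(None,None) exec_start@1 write@3
I1 mul r4: issue@2 deps=(None,None) exec_start@2 write@3
I2 add r1: issue@3 deps=(None,None) exec_start@3 write@4
I3 mul r3: issue@4 deps=(None,None) exec_start@4 write@7
I4 mul r3: issue@5 deps=(2,1) exec_start@5 write@6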